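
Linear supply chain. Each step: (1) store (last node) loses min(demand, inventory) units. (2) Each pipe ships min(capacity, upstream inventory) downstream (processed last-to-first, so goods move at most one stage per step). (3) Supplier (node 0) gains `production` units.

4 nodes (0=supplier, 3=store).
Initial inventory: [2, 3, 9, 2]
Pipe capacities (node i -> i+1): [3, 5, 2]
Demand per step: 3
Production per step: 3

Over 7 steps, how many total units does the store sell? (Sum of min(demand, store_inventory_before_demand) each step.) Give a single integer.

Answer: 14

Derivation:
Step 1: sold=2 (running total=2) -> [3 2 10 2]
Step 2: sold=2 (running total=4) -> [3 3 10 2]
Step 3: sold=2 (running total=6) -> [3 3 11 2]
Step 4: sold=2 (running total=8) -> [3 3 12 2]
Step 5: sold=2 (running total=10) -> [3 3 13 2]
Step 6: sold=2 (running total=12) -> [3 3 14 2]
Step 7: sold=2 (running total=14) -> [3 3 15 2]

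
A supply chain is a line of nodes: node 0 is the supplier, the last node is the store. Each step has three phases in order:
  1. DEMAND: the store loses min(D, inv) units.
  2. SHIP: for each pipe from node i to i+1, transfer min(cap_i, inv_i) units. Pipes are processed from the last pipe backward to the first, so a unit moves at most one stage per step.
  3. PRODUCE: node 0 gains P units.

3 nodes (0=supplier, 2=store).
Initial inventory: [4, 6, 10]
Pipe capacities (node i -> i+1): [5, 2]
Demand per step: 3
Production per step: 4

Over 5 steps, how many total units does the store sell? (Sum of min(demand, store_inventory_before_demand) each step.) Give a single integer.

Step 1: sold=3 (running total=3) -> [4 8 9]
Step 2: sold=3 (running total=6) -> [4 10 8]
Step 3: sold=3 (running total=9) -> [4 12 7]
Step 4: sold=3 (running total=12) -> [4 14 6]
Step 5: sold=3 (running total=15) -> [4 16 5]

Answer: 15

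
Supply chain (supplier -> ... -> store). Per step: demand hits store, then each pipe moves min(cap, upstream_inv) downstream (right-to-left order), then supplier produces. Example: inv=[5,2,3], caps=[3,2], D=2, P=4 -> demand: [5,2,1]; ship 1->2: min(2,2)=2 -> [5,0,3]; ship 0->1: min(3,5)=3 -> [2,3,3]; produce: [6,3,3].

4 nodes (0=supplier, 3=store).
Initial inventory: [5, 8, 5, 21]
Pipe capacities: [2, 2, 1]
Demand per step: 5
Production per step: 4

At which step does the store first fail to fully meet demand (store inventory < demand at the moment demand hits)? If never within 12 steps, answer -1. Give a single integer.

Step 1: demand=5,sold=5 ship[2->3]=1 ship[1->2]=2 ship[0->1]=2 prod=4 -> [7 8 6 17]
Step 2: demand=5,sold=5 ship[2->3]=1 ship[1->2]=2 ship[0->1]=2 prod=4 -> [9 8 7 13]
Step 3: demand=5,sold=5 ship[2->3]=1 ship[1->2]=2 ship[0->1]=2 prod=4 -> [11 8 8 9]
Step 4: demand=5,sold=5 ship[2->3]=1 ship[1->2]=2 ship[0->1]=2 prod=4 -> [13 8 9 5]
Step 5: demand=5,sold=5 ship[2->3]=1 ship[1->2]=2 ship[0->1]=2 prod=4 -> [15 8 10 1]
Step 6: demand=5,sold=1 ship[2->3]=1 ship[1->2]=2 ship[0->1]=2 prod=4 -> [17 8 11 1]
Step 7: demand=5,sold=1 ship[2->3]=1 ship[1->2]=2 ship[0->1]=2 prod=4 -> [19 8 12 1]
Step 8: demand=5,sold=1 ship[2->3]=1 ship[1->2]=2 ship[0->1]=2 prod=4 -> [21 8 13 1]
Step 9: demand=5,sold=1 ship[2->3]=1 ship[1->2]=2 ship[0->1]=2 prod=4 -> [23 8 14 1]
Step 10: demand=5,sold=1 ship[2->3]=1 ship[1->2]=2 ship[0->1]=2 prod=4 -> [25 8 15 1]
Step 11: demand=5,sold=1 ship[2->3]=1 ship[1->2]=2 ship[0->1]=2 prod=4 -> [27 8 16 1]
Step 12: demand=5,sold=1 ship[2->3]=1 ship[1->2]=2 ship[0->1]=2 prod=4 -> [29 8 17 1]
First stockout at step 6

6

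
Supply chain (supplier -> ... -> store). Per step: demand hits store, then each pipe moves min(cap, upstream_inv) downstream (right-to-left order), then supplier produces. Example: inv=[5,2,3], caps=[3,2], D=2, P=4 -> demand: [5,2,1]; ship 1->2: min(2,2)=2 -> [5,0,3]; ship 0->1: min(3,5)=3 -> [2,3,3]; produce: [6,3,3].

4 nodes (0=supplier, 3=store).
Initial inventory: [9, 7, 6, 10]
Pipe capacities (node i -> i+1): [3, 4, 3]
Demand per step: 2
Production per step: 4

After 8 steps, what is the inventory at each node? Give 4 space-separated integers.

Step 1: demand=2,sold=2 ship[2->3]=3 ship[1->2]=4 ship[0->1]=3 prod=4 -> inv=[10 6 7 11]
Step 2: demand=2,sold=2 ship[2->3]=3 ship[1->2]=4 ship[0->1]=3 prod=4 -> inv=[11 5 8 12]
Step 3: demand=2,sold=2 ship[2->3]=3 ship[1->2]=4 ship[0->1]=3 prod=4 -> inv=[12 4 9 13]
Step 4: demand=2,sold=2 ship[2->3]=3 ship[1->2]=4 ship[0->1]=3 prod=4 -> inv=[13 3 10 14]
Step 5: demand=2,sold=2 ship[2->3]=3 ship[1->2]=3 ship[0->1]=3 prod=4 -> inv=[14 3 10 15]
Step 6: demand=2,sold=2 ship[2->3]=3 ship[1->2]=3 ship[0->1]=3 prod=4 -> inv=[15 3 10 16]
Step 7: demand=2,sold=2 ship[2->3]=3 ship[1->2]=3 ship[0->1]=3 prod=4 -> inv=[16 3 10 17]
Step 8: demand=2,sold=2 ship[2->3]=3 ship[1->2]=3 ship[0->1]=3 prod=4 -> inv=[17 3 10 18]

17 3 10 18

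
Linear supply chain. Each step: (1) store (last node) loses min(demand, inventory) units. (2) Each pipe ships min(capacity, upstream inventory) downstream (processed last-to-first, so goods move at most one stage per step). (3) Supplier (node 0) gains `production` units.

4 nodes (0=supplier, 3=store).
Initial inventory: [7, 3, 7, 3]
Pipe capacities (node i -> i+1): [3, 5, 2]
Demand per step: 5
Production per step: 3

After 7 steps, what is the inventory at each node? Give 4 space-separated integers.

Step 1: demand=5,sold=3 ship[2->3]=2 ship[1->2]=3 ship[0->1]=3 prod=3 -> inv=[7 3 8 2]
Step 2: demand=5,sold=2 ship[2->3]=2 ship[1->2]=3 ship[0->1]=3 prod=3 -> inv=[7 3 9 2]
Step 3: demand=5,sold=2 ship[2->3]=2 ship[1->2]=3 ship[0->1]=3 prod=3 -> inv=[7 3 10 2]
Step 4: demand=5,sold=2 ship[2->3]=2 ship[1->2]=3 ship[0->1]=3 prod=3 -> inv=[7 3 11 2]
Step 5: demand=5,sold=2 ship[2->3]=2 ship[1->2]=3 ship[0->1]=3 prod=3 -> inv=[7 3 12 2]
Step 6: demand=5,sold=2 ship[2->3]=2 ship[1->2]=3 ship[0->1]=3 prod=3 -> inv=[7 3 13 2]
Step 7: demand=5,sold=2 ship[2->3]=2 ship[1->2]=3 ship[0->1]=3 prod=3 -> inv=[7 3 14 2]

7 3 14 2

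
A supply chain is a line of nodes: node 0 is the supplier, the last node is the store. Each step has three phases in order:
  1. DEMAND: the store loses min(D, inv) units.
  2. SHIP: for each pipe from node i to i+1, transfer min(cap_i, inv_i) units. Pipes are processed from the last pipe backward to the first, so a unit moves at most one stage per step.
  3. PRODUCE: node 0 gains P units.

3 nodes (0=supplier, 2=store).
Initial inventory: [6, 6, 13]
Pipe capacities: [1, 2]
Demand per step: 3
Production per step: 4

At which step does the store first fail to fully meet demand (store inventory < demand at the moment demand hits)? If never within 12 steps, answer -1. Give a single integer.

Step 1: demand=3,sold=3 ship[1->2]=2 ship[0->1]=1 prod=4 -> [9 5 12]
Step 2: demand=3,sold=3 ship[1->2]=2 ship[0->1]=1 prod=4 -> [12 4 11]
Step 3: demand=3,sold=3 ship[1->2]=2 ship[0->1]=1 prod=4 -> [15 3 10]
Step 4: demand=3,sold=3 ship[1->2]=2 ship[0->1]=1 prod=4 -> [18 2 9]
Step 5: demand=3,sold=3 ship[1->2]=2 ship[0->1]=1 prod=4 -> [21 1 8]
Step 6: demand=3,sold=3 ship[1->2]=1 ship[0->1]=1 prod=4 -> [24 1 6]
Step 7: demand=3,sold=3 ship[1->2]=1 ship[0->1]=1 prod=4 -> [27 1 4]
Step 8: demand=3,sold=3 ship[1->2]=1 ship[0->1]=1 prod=4 -> [30 1 2]
Step 9: demand=3,sold=2 ship[1->2]=1 ship[0->1]=1 prod=4 -> [33 1 1]
Step 10: demand=3,sold=1 ship[1->2]=1 ship[0->1]=1 prod=4 -> [36 1 1]
Step 11: demand=3,sold=1 ship[1->2]=1 ship[0->1]=1 prod=4 -> [39 1 1]
Step 12: demand=3,sold=1 ship[1->2]=1 ship[0->1]=1 prod=4 -> [42 1 1]
First stockout at step 9

9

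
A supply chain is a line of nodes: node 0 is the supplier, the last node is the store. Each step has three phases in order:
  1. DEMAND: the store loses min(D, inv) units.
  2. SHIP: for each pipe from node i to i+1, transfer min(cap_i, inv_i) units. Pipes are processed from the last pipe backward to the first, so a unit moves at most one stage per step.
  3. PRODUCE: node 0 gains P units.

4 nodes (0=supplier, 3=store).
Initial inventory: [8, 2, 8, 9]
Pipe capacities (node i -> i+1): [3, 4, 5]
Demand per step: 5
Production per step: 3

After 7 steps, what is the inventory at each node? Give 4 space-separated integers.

Step 1: demand=5,sold=5 ship[2->3]=5 ship[1->2]=2 ship[0->1]=3 prod=3 -> inv=[8 3 5 9]
Step 2: demand=5,sold=5 ship[2->3]=5 ship[1->2]=3 ship[0->1]=3 prod=3 -> inv=[8 3 3 9]
Step 3: demand=5,sold=5 ship[2->3]=3 ship[1->2]=3 ship[0->1]=3 prod=3 -> inv=[8 3 3 7]
Step 4: demand=5,sold=5 ship[2->3]=3 ship[1->2]=3 ship[0->1]=3 prod=3 -> inv=[8 3 3 5]
Step 5: demand=5,sold=5 ship[2->3]=3 ship[1->2]=3 ship[0->1]=3 prod=3 -> inv=[8 3 3 3]
Step 6: demand=5,sold=3 ship[2->3]=3 ship[1->2]=3 ship[0->1]=3 prod=3 -> inv=[8 3 3 3]
Step 7: demand=5,sold=3 ship[2->3]=3 ship[1->2]=3 ship[0->1]=3 prod=3 -> inv=[8 3 3 3]

8 3 3 3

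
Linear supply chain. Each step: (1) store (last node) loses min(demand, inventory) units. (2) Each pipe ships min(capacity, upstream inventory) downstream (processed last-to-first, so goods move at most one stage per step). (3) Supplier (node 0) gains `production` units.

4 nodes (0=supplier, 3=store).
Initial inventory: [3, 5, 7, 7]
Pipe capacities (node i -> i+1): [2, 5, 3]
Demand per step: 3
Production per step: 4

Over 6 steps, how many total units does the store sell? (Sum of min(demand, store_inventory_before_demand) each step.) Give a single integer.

Answer: 18

Derivation:
Step 1: sold=3 (running total=3) -> [5 2 9 7]
Step 2: sold=3 (running total=6) -> [7 2 8 7]
Step 3: sold=3 (running total=9) -> [9 2 7 7]
Step 4: sold=3 (running total=12) -> [11 2 6 7]
Step 5: sold=3 (running total=15) -> [13 2 5 7]
Step 6: sold=3 (running total=18) -> [15 2 4 7]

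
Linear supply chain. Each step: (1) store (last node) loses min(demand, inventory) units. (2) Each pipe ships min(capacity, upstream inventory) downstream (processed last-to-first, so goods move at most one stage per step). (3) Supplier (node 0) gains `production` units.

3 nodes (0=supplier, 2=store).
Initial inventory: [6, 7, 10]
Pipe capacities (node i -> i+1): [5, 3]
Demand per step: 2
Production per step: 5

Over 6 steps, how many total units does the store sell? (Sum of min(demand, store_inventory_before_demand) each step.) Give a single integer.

Step 1: sold=2 (running total=2) -> [6 9 11]
Step 2: sold=2 (running total=4) -> [6 11 12]
Step 3: sold=2 (running total=6) -> [6 13 13]
Step 4: sold=2 (running total=8) -> [6 15 14]
Step 5: sold=2 (running total=10) -> [6 17 15]
Step 6: sold=2 (running total=12) -> [6 19 16]

Answer: 12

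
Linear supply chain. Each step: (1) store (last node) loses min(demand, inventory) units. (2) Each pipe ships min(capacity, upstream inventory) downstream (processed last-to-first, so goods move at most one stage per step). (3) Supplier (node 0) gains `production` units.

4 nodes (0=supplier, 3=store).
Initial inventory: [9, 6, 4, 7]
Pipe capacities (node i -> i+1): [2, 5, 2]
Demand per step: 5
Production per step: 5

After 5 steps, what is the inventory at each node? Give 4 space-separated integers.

Step 1: demand=5,sold=5 ship[2->3]=2 ship[1->2]=5 ship[0->1]=2 prod=5 -> inv=[12 3 7 4]
Step 2: demand=5,sold=4 ship[2->3]=2 ship[1->2]=3 ship[0->1]=2 prod=5 -> inv=[15 2 8 2]
Step 3: demand=5,sold=2 ship[2->3]=2 ship[1->2]=2 ship[0->1]=2 prod=5 -> inv=[18 2 8 2]
Step 4: demand=5,sold=2 ship[2->3]=2 ship[1->2]=2 ship[0->1]=2 prod=5 -> inv=[21 2 8 2]
Step 5: demand=5,sold=2 ship[2->3]=2 ship[1->2]=2 ship[0->1]=2 prod=5 -> inv=[24 2 8 2]

24 2 8 2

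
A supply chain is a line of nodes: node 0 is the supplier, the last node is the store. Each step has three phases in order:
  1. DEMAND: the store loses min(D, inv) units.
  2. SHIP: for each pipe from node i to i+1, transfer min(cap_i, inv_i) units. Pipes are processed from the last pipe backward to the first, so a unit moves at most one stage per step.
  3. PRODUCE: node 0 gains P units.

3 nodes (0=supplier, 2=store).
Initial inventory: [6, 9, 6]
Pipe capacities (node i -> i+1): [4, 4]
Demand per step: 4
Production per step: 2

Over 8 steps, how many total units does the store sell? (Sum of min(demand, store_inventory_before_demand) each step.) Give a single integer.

Step 1: sold=4 (running total=4) -> [4 9 6]
Step 2: sold=4 (running total=8) -> [2 9 6]
Step 3: sold=4 (running total=12) -> [2 7 6]
Step 4: sold=4 (running total=16) -> [2 5 6]
Step 5: sold=4 (running total=20) -> [2 3 6]
Step 6: sold=4 (running total=24) -> [2 2 5]
Step 7: sold=4 (running total=28) -> [2 2 3]
Step 8: sold=3 (running total=31) -> [2 2 2]

Answer: 31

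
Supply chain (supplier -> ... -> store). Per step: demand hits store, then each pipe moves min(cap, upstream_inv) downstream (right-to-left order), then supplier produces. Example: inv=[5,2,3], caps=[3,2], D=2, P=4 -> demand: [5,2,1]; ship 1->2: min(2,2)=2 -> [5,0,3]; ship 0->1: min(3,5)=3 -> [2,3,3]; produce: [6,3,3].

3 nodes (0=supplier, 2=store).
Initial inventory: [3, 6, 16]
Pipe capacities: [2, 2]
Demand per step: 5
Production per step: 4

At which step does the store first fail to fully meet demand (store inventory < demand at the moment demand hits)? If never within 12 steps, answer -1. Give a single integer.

Step 1: demand=5,sold=5 ship[1->2]=2 ship[0->1]=2 prod=4 -> [5 6 13]
Step 2: demand=5,sold=5 ship[1->2]=2 ship[0->1]=2 prod=4 -> [7 6 10]
Step 3: demand=5,sold=5 ship[1->2]=2 ship[0->1]=2 prod=4 -> [9 6 7]
Step 4: demand=5,sold=5 ship[1->2]=2 ship[0->1]=2 prod=4 -> [11 6 4]
Step 5: demand=5,sold=4 ship[1->2]=2 ship[0->1]=2 prod=4 -> [13 6 2]
Step 6: demand=5,sold=2 ship[1->2]=2 ship[0->1]=2 prod=4 -> [15 6 2]
Step 7: demand=5,sold=2 ship[1->2]=2 ship[0->1]=2 prod=4 -> [17 6 2]
Step 8: demand=5,sold=2 ship[1->2]=2 ship[0->1]=2 prod=4 -> [19 6 2]
Step 9: demand=5,sold=2 ship[1->2]=2 ship[0->1]=2 prod=4 -> [21 6 2]
Step 10: demand=5,sold=2 ship[1->2]=2 ship[0->1]=2 prod=4 -> [23 6 2]
Step 11: demand=5,sold=2 ship[1->2]=2 ship[0->1]=2 prod=4 -> [25 6 2]
Step 12: demand=5,sold=2 ship[1->2]=2 ship[0->1]=2 prod=4 -> [27 6 2]
First stockout at step 5

5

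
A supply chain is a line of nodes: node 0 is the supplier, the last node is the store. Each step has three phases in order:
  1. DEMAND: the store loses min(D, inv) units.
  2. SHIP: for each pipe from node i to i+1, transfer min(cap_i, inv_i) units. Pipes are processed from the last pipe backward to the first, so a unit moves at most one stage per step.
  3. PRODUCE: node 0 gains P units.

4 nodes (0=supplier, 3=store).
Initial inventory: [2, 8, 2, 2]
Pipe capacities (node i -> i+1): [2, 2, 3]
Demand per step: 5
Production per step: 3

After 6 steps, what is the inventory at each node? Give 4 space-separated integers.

Step 1: demand=5,sold=2 ship[2->3]=2 ship[1->2]=2 ship[0->1]=2 prod=3 -> inv=[3 8 2 2]
Step 2: demand=5,sold=2 ship[2->3]=2 ship[1->2]=2 ship[0->1]=2 prod=3 -> inv=[4 8 2 2]
Step 3: demand=5,sold=2 ship[2->3]=2 ship[1->2]=2 ship[0->1]=2 prod=3 -> inv=[5 8 2 2]
Step 4: demand=5,sold=2 ship[2->3]=2 ship[1->2]=2 ship[0->1]=2 prod=3 -> inv=[6 8 2 2]
Step 5: demand=5,sold=2 ship[2->3]=2 ship[1->2]=2 ship[0->1]=2 prod=3 -> inv=[7 8 2 2]
Step 6: demand=5,sold=2 ship[2->3]=2 ship[1->2]=2 ship[0->1]=2 prod=3 -> inv=[8 8 2 2]

8 8 2 2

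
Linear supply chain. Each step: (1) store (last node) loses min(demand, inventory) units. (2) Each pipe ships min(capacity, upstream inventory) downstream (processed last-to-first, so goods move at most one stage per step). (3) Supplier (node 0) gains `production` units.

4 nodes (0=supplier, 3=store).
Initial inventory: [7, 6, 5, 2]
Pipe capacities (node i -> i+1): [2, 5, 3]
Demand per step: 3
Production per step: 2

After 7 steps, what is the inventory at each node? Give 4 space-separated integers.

Step 1: demand=3,sold=2 ship[2->3]=3 ship[1->2]=5 ship[0->1]=2 prod=2 -> inv=[7 3 7 3]
Step 2: demand=3,sold=3 ship[2->3]=3 ship[1->2]=3 ship[0->1]=2 prod=2 -> inv=[7 2 7 3]
Step 3: demand=3,sold=3 ship[2->3]=3 ship[1->2]=2 ship[0->1]=2 prod=2 -> inv=[7 2 6 3]
Step 4: demand=3,sold=3 ship[2->3]=3 ship[1->2]=2 ship[0->1]=2 prod=2 -> inv=[7 2 5 3]
Step 5: demand=3,sold=3 ship[2->3]=3 ship[1->2]=2 ship[0->1]=2 prod=2 -> inv=[7 2 4 3]
Step 6: demand=3,sold=3 ship[2->3]=3 ship[1->2]=2 ship[0->1]=2 prod=2 -> inv=[7 2 3 3]
Step 7: demand=3,sold=3 ship[2->3]=3 ship[1->2]=2 ship[0->1]=2 prod=2 -> inv=[7 2 2 3]

7 2 2 3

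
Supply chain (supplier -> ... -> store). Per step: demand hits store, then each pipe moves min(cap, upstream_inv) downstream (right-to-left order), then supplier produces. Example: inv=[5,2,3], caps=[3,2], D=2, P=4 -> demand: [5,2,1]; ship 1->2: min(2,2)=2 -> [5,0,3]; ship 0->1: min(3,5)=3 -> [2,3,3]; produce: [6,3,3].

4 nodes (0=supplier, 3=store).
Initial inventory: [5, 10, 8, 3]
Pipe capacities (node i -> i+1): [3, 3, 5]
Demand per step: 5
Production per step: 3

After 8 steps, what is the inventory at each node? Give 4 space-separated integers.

Step 1: demand=5,sold=3 ship[2->3]=5 ship[1->2]=3 ship[0->1]=3 prod=3 -> inv=[5 10 6 5]
Step 2: demand=5,sold=5 ship[2->3]=5 ship[1->2]=3 ship[0->1]=3 prod=3 -> inv=[5 10 4 5]
Step 3: demand=5,sold=5 ship[2->3]=4 ship[1->2]=3 ship[0->1]=3 prod=3 -> inv=[5 10 3 4]
Step 4: demand=5,sold=4 ship[2->3]=3 ship[1->2]=3 ship[0->1]=3 prod=3 -> inv=[5 10 3 3]
Step 5: demand=5,sold=3 ship[2->3]=3 ship[1->2]=3 ship[0->1]=3 prod=3 -> inv=[5 10 3 3]
Step 6: demand=5,sold=3 ship[2->3]=3 ship[1->2]=3 ship[0->1]=3 prod=3 -> inv=[5 10 3 3]
Step 7: demand=5,sold=3 ship[2->3]=3 ship[1->2]=3 ship[0->1]=3 prod=3 -> inv=[5 10 3 3]
Step 8: demand=5,sold=3 ship[2->3]=3 ship[1->2]=3 ship[0->1]=3 prod=3 -> inv=[5 10 3 3]

5 10 3 3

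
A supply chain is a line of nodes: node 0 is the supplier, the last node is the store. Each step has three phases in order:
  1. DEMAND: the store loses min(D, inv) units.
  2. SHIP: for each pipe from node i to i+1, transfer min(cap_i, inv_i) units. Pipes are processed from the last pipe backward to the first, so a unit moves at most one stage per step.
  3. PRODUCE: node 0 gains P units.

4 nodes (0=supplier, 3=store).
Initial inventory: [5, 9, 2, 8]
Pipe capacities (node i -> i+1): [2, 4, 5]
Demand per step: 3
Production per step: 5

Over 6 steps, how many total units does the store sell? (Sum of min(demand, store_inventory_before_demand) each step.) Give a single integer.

Answer: 18

Derivation:
Step 1: sold=3 (running total=3) -> [8 7 4 7]
Step 2: sold=3 (running total=6) -> [11 5 4 8]
Step 3: sold=3 (running total=9) -> [14 3 4 9]
Step 4: sold=3 (running total=12) -> [17 2 3 10]
Step 5: sold=3 (running total=15) -> [20 2 2 10]
Step 6: sold=3 (running total=18) -> [23 2 2 9]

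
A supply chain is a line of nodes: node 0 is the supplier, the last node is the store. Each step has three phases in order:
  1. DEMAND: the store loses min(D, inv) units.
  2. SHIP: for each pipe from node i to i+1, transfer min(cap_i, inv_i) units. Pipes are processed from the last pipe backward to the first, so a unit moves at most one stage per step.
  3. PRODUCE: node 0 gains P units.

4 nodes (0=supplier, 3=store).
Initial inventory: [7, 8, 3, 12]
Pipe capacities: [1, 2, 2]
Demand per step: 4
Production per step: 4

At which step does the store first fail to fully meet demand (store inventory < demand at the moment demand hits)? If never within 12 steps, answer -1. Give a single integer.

Step 1: demand=4,sold=4 ship[2->3]=2 ship[1->2]=2 ship[0->1]=1 prod=4 -> [10 7 3 10]
Step 2: demand=4,sold=4 ship[2->3]=2 ship[1->2]=2 ship[0->1]=1 prod=4 -> [13 6 3 8]
Step 3: demand=4,sold=4 ship[2->3]=2 ship[1->2]=2 ship[0->1]=1 prod=4 -> [16 5 3 6]
Step 4: demand=4,sold=4 ship[2->3]=2 ship[1->2]=2 ship[0->1]=1 prod=4 -> [19 4 3 4]
Step 5: demand=4,sold=4 ship[2->3]=2 ship[1->2]=2 ship[0->1]=1 prod=4 -> [22 3 3 2]
Step 6: demand=4,sold=2 ship[2->3]=2 ship[1->2]=2 ship[0->1]=1 prod=4 -> [25 2 3 2]
Step 7: demand=4,sold=2 ship[2->3]=2 ship[1->2]=2 ship[0->1]=1 prod=4 -> [28 1 3 2]
Step 8: demand=4,sold=2 ship[2->3]=2 ship[1->2]=1 ship[0->1]=1 prod=4 -> [31 1 2 2]
Step 9: demand=4,sold=2 ship[2->3]=2 ship[1->2]=1 ship[0->1]=1 prod=4 -> [34 1 1 2]
Step 10: demand=4,sold=2 ship[2->3]=1 ship[1->2]=1 ship[0->1]=1 prod=4 -> [37 1 1 1]
Step 11: demand=4,sold=1 ship[2->3]=1 ship[1->2]=1 ship[0->1]=1 prod=4 -> [40 1 1 1]
Step 12: demand=4,sold=1 ship[2->3]=1 ship[1->2]=1 ship[0->1]=1 prod=4 -> [43 1 1 1]
First stockout at step 6

6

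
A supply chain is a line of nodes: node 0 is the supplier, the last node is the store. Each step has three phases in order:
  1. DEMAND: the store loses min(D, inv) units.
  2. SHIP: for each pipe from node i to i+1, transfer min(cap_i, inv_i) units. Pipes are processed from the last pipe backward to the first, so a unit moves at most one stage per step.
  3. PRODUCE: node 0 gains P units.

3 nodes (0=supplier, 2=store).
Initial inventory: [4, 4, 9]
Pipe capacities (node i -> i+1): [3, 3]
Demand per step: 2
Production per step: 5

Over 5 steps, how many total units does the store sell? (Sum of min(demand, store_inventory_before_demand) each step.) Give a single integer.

Step 1: sold=2 (running total=2) -> [6 4 10]
Step 2: sold=2 (running total=4) -> [8 4 11]
Step 3: sold=2 (running total=6) -> [10 4 12]
Step 4: sold=2 (running total=8) -> [12 4 13]
Step 5: sold=2 (running total=10) -> [14 4 14]

Answer: 10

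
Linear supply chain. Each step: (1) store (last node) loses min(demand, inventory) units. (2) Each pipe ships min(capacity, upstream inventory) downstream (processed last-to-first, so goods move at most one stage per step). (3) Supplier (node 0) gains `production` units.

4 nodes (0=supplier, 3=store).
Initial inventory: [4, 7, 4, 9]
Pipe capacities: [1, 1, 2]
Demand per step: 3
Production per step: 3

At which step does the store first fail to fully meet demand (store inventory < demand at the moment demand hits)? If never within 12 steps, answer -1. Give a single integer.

Step 1: demand=3,sold=3 ship[2->3]=2 ship[1->2]=1 ship[0->1]=1 prod=3 -> [6 7 3 8]
Step 2: demand=3,sold=3 ship[2->3]=2 ship[1->2]=1 ship[0->1]=1 prod=3 -> [8 7 2 7]
Step 3: demand=3,sold=3 ship[2->3]=2 ship[1->2]=1 ship[0->1]=1 prod=3 -> [10 7 1 6]
Step 4: demand=3,sold=3 ship[2->3]=1 ship[1->2]=1 ship[0->1]=1 prod=3 -> [12 7 1 4]
Step 5: demand=3,sold=3 ship[2->3]=1 ship[1->2]=1 ship[0->1]=1 prod=3 -> [14 7 1 2]
Step 6: demand=3,sold=2 ship[2->3]=1 ship[1->2]=1 ship[0->1]=1 prod=3 -> [16 7 1 1]
Step 7: demand=3,sold=1 ship[2->3]=1 ship[1->2]=1 ship[0->1]=1 prod=3 -> [18 7 1 1]
Step 8: demand=3,sold=1 ship[2->3]=1 ship[1->2]=1 ship[0->1]=1 prod=3 -> [20 7 1 1]
Step 9: demand=3,sold=1 ship[2->3]=1 ship[1->2]=1 ship[0->1]=1 prod=3 -> [22 7 1 1]
Step 10: demand=3,sold=1 ship[2->3]=1 ship[1->2]=1 ship[0->1]=1 prod=3 -> [24 7 1 1]
Step 11: demand=3,sold=1 ship[2->3]=1 ship[1->2]=1 ship[0->1]=1 prod=3 -> [26 7 1 1]
Step 12: demand=3,sold=1 ship[2->3]=1 ship[1->2]=1 ship[0->1]=1 prod=3 -> [28 7 1 1]
First stockout at step 6

6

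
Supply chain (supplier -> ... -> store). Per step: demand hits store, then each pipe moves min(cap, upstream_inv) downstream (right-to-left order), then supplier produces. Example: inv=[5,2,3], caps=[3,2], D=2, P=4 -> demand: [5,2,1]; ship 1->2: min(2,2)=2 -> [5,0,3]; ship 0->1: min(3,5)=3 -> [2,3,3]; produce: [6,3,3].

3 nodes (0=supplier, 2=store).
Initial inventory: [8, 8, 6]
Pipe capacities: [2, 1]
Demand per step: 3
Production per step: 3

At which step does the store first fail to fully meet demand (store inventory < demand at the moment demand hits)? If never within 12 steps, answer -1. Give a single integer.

Step 1: demand=3,sold=3 ship[1->2]=1 ship[0->1]=2 prod=3 -> [9 9 4]
Step 2: demand=3,sold=3 ship[1->2]=1 ship[0->1]=2 prod=3 -> [10 10 2]
Step 3: demand=3,sold=2 ship[1->2]=1 ship[0->1]=2 prod=3 -> [11 11 1]
Step 4: demand=3,sold=1 ship[1->2]=1 ship[0->1]=2 prod=3 -> [12 12 1]
Step 5: demand=3,sold=1 ship[1->2]=1 ship[0->1]=2 prod=3 -> [13 13 1]
Step 6: demand=3,sold=1 ship[1->2]=1 ship[0->1]=2 prod=3 -> [14 14 1]
Step 7: demand=3,sold=1 ship[1->2]=1 ship[0->1]=2 prod=3 -> [15 15 1]
Step 8: demand=3,sold=1 ship[1->2]=1 ship[0->1]=2 prod=3 -> [16 16 1]
Step 9: demand=3,sold=1 ship[1->2]=1 ship[0->1]=2 prod=3 -> [17 17 1]
Step 10: demand=3,sold=1 ship[1->2]=1 ship[0->1]=2 prod=3 -> [18 18 1]
Step 11: demand=3,sold=1 ship[1->2]=1 ship[0->1]=2 prod=3 -> [19 19 1]
Step 12: demand=3,sold=1 ship[1->2]=1 ship[0->1]=2 prod=3 -> [20 20 1]
First stockout at step 3

3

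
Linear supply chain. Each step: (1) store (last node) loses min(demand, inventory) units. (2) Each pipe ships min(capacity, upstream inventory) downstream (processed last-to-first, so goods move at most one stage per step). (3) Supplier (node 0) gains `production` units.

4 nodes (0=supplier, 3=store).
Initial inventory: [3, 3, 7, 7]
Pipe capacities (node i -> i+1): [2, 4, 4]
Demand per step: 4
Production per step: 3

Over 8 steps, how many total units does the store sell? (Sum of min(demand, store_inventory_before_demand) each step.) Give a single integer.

Step 1: sold=4 (running total=4) -> [4 2 6 7]
Step 2: sold=4 (running total=8) -> [5 2 4 7]
Step 3: sold=4 (running total=12) -> [6 2 2 7]
Step 4: sold=4 (running total=16) -> [7 2 2 5]
Step 5: sold=4 (running total=20) -> [8 2 2 3]
Step 6: sold=3 (running total=23) -> [9 2 2 2]
Step 7: sold=2 (running total=25) -> [10 2 2 2]
Step 8: sold=2 (running total=27) -> [11 2 2 2]

Answer: 27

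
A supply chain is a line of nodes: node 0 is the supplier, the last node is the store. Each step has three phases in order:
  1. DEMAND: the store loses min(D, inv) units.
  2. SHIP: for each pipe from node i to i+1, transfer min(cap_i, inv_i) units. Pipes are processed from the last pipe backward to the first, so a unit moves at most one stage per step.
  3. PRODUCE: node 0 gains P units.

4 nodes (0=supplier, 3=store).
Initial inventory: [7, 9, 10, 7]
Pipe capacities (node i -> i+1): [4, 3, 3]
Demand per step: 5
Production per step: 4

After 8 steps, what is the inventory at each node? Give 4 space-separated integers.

Step 1: demand=5,sold=5 ship[2->3]=3 ship[1->2]=3 ship[0->1]=4 prod=4 -> inv=[7 10 10 5]
Step 2: demand=5,sold=5 ship[2->3]=3 ship[1->2]=3 ship[0->1]=4 prod=4 -> inv=[7 11 10 3]
Step 3: demand=5,sold=3 ship[2->3]=3 ship[1->2]=3 ship[0->1]=4 prod=4 -> inv=[7 12 10 3]
Step 4: demand=5,sold=3 ship[2->3]=3 ship[1->2]=3 ship[0->1]=4 prod=4 -> inv=[7 13 10 3]
Step 5: demand=5,sold=3 ship[2->3]=3 ship[1->2]=3 ship[0->1]=4 prod=4 -> inv=[7 14 10 3]
Step 6: demand=5,sold=3 ship[2->3]=3 ship[1->2]=3 ship[0->1]=4 prod=4 -> inv=[7 15 10 3]
Step 7: demand=5,sold=3 ship[2->3]=3 ship[1->2]=3 ship[0->1]=4 prod=4 -> inv=[7 16 10 3]
Step 8: demand=5,sold=3 ship[2->3]=3 ship[1->2]=3 ship[0->1]=4 prod=4 -> inv=[7 17 10 3]

7 17 10 3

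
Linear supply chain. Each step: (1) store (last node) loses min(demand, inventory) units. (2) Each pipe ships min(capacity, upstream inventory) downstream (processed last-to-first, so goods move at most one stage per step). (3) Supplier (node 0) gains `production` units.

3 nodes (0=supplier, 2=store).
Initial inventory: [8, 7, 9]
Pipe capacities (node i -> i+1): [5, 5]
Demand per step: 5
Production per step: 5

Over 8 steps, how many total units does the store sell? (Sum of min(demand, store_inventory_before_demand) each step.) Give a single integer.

Step 1: sold=5 (running total=5) -> [8 7 9]
Step 2: sold=5 (running total=10) -> [8 7 9]
Step 3: sold=5 (running total=15) -> [8 7 9]
Step 4: sold=5 (running total=20) -> [8 7 9]
Step 5: sold=5 (running total=25) -> [8 7 9]
Step 6: sold=5 (running total=30) -> [8 7 9]
Step 7: sold=5 (running total=35) -> [8 7 9]
Step 8: sold=5 (running total=40) -> [8 7 9]

Answer: 40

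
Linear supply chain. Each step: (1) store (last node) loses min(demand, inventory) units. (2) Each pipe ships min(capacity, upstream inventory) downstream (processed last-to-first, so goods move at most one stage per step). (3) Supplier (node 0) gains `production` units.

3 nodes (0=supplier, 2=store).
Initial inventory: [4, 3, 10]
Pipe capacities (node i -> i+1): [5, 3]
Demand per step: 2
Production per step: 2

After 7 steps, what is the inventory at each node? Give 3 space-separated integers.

Step 1: demand=2,sold=2 ship[1->2]=3 ship[0->1]=4 prod=2 -> inv=[2 4 11]
Step 2: demand=2,sold=2 ship[1->2]=3 ship[0->1]=2 prod=2 -> inv=[2 3 12]
Step 3: demand=2,sold=2 ship[1->2]=3 ship[0->1]=2 prod=2 -> inv=[2 2 13]
Step 4: demand=2,sold=2 ship[1->2]=2 ship[0->1]=2 prod=2 -> inv=[2 2 13]
Step 5: demand=2,sold=2 ship[1->2]=2 ship[0->1]=2 prod=2 -> inv=[2 2 13]
Step 6: demand=2,sold=2 ship[1->2]=2 ship[0->1]=2 prod=2 -> inv=[2 2 13]
Step 7: demand=2,sold=2 ship[1->2]=2 ship[0->1]=2 prod=2 -> inv=[2 2 13]

2 2 13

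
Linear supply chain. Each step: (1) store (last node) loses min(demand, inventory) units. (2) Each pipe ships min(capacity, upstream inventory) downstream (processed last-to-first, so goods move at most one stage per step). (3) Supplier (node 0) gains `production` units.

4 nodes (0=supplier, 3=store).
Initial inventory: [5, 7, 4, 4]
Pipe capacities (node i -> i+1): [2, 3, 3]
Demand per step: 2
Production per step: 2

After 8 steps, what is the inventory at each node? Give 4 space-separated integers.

Step 1: demand=2,sold=2 ship[2->3]=3 ship[1->2]=3 ship[0->1]=2 prod=2 -> inv=[5 6 4 5]
Step 2: demand=2,sold=2 ship[2->3]=3 ship[1->2]=3 ship[0->1]=2 prod=2 -> inv=[5 5 4 6]
Step 3: demand=2,sold=2 ship[2->3]=3 ship[1->2]=3 ship[0->1]=2 prod=2 -> inv=[5 4 4 7]
Step 4: demand=2,sold=2 ship[2->3]=3 ship[1->2]=3 ship[0->1]=2 prod=2 -> inv=[5 3 4 8]
Step 5: demand=2,sold=2 ship[2->3]=3 ship[1->2]=3 ship[0->1]=2 prod=2 -> inv=[5 2 4 9]
Step 6: demand=2,sold=2 ship[2->3]=3 ship[1->2]=2 ship[0->1]=2 prod=2 -> inv=[5 2 3 10]
Step 7: demand=2,sold=2 ship[2->3]=3 ship[1->2]=2 ship[0->1]=2 prod=2 -> inv=[5 2 2 11]
Step 8: demand=2,sold=2 ship[2->3]=2 ship[1->2]=2 ship[0->1]=2 prod=2 -> inv=[5 2 2 11]

5 2 2 11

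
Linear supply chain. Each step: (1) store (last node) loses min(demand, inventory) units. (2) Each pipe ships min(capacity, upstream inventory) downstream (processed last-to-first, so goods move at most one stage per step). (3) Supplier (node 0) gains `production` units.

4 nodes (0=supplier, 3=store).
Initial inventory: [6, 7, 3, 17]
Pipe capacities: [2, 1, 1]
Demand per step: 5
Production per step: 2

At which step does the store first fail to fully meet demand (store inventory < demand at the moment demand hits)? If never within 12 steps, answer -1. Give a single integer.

Step 1: demand=5,sold=5 ship[2->3]=1 ship[1->2]=1 ship[0->1]=2 prod=2 -> [6 8 3 13]
Step 2: demand=5,sold=5 ship[2->3]=1 ship[1->2]=1 ship[0->1]=2 prod=2 -> [6 9 3 9]
Step 3: demand=5,sold=5 ship[2->3]=1 ship[1->2]=1 ship[0->1]=2 prod=2 -> [6 10 3 5]
Step 4: demand=5,sold=5 ship[2->3]=1 ship[1->2]=1 ship[0->1]=2 prod=2 -> [6 11 3 1]
Step 5: demand=5,sold=1 ship[2->3]=1 ship[1->2]=1 ship[0->1]=2 prod=2 -> [6 12 3 1]
Step 6: demand=5,sold=1 ship[2->3]=1 ship[1->2]=1 ship[0->1]=2 prod=2 -> [6 13 3 1]
Step 7: demand=5,sold=1 ship[2->3]=1 ship[1->2]=1 ship[0->1]=2 prod=2 -> [6 14 3 1]
Step 8: demand=5,sold=1 ship[2->3]=1 ship[1->2]=1 ship[0->1]=2 prod=2 -> [6 15 3 1]
Step 9: demand=5,sold=1 ship[2->3]=1 ship[1->2]=1 ship[0->1]=2 prod=2 -> [6 16 3 1]
Step 10: demand=5,sold=1 ship[2->3]=1 ship[1->2]=1 ship[0->1]=2 prod=2 -> [6 17 3 1]
Step 11: demand=5,sold=1 ship[2->3]=1 ship[1->2]=1 ship[0->1]=2 prod=2 -> [6 18 3 1]
Step 12: demand=5,sold=1 ship[2->3]=1 ship[1->2]=1 ship[0->1]=2 prod=2 -> [6 19 3 1]
First stockout at step 5

5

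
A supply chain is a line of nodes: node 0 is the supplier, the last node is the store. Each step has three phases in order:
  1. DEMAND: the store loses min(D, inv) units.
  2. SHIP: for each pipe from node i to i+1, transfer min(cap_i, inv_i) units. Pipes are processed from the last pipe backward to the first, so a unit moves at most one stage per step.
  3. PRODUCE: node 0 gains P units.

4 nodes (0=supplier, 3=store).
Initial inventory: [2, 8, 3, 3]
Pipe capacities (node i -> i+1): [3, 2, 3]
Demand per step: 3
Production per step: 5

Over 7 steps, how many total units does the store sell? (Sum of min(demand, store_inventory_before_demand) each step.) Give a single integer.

Answer: 16

Derivation:
Step 1: sold=3 (running total=3) -> [5 8 2 3]
Step 2: sold=3 (running total=6) -> [7 9 2 2]
Step 3: sold=2 (running total=8) -> [9 10 2 2]
Step 4: sold=2 (running total=10) -> [11 11 2 2]
Step 5: sold=2 (running total=12) -> [13 12 2 2]
Step 6: sold=2 (running total=14) -> [15 13 2 2]
Step 7: sold=2 (running total=16) -> [17 14 2 2]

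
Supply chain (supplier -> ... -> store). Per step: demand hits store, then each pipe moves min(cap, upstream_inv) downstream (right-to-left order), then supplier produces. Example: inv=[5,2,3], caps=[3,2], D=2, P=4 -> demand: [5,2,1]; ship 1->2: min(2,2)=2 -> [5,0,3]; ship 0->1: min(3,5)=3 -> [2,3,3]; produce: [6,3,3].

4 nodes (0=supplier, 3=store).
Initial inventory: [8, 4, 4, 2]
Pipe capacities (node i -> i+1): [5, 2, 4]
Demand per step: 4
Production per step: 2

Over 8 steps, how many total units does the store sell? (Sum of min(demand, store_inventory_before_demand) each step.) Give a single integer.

Step 1: sold=2 (running total=2) -> [5 7 2 4]
Step 2: sold=4 (running total=6) -> [2 10 2 2]
Step 3: sold=2 (running total=8) -> [2 10 2 2]
Step 4: sold=2 (running total=10) -> [2 10 2 2]
Step 5: sold=2 (running total=12) -> [2 10 2 2]
Step 6: sold=2 (running total=14) -> [2 10 2 2]
Step 7: sold=2 (running total=16) -> [2 10 2 2]
Step 8: sold=2 (running total=18) -> [2 10 2 2]

Answer: 18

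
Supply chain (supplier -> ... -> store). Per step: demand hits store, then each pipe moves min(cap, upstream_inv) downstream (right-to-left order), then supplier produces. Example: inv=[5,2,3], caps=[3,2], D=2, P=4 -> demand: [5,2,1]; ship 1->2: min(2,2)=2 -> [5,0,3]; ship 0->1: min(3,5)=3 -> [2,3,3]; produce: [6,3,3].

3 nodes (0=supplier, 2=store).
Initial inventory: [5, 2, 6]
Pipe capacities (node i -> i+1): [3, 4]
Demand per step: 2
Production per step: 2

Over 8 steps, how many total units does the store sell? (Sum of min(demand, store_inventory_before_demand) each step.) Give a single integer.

Answer: 16

Derivation:
Step 1: sold=2 (running total=2) -> [4 3 6]
Step 2: sold=2 (running total=4) -> [3 3 7]
Step 3: sold=2 (running total=6) -> [2 3 8]
Step 4: sold=2 (running total=8) -> [2 2 9]
Step 5: sold=2 (running total=10) -> [2 2 9]
Step 6: sold=2 (running total=12) -> [2 2 9]
Step 7: sold=2 (running total=14) -> [2 2 9]
Step 8: sold=2 (running total=16) -> [2 2 9]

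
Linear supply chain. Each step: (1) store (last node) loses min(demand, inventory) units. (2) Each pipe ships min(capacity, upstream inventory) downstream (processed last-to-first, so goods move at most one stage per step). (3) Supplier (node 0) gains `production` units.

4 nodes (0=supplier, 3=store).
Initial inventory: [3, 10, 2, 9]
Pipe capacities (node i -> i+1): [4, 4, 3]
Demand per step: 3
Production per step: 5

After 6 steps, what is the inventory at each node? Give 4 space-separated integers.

Step 1: demand=3,sold=3 ship[2->3]=2 ship[1->2]=4 ship[0->1]=3 prod=5 -> inv=[5 9 4 8]
Step 2: demand=3,sold=3 ship[2->3]=3 ship[1->2]=4 ship[0->1]=4 prod=5 -> inv=[6 9 5 8]
Step 3: demand=3,sold=3 ship[2->3]=3 ship[1->2]=4 ship[0->1]=4 prod=5 -> inv=[7 9 6 8]
Step 4: demand=3,sold=3 ship[2->3]=3 ship[1->2]=4 ship[0->1]=4 prod=5 -> inv=[8 9 7 8]
Step 5: demand=3,sold=3 ship[2->3]=3 ship[1->2]=4 ship[0->1]=4 prod=5 -> inv=[9 9 8 8]
Step 6: demand=3,sold=3 ship[2->3]=3 ship[1->2]=4 ship[0->1]=4 prod=5 -> inv=[10 9 9 8]

10 9 9 8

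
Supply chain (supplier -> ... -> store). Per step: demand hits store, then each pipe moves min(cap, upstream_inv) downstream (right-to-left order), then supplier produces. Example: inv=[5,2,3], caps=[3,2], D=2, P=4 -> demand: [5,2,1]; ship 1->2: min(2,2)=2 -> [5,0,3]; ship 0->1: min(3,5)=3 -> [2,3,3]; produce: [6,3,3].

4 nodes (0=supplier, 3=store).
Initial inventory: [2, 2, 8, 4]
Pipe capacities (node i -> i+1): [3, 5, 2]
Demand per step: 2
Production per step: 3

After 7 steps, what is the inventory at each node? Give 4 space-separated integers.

Step 1: demand=2,sold=2 ship[2->3]=2 ship[1->2]=2 ship[0->1]=2 prod=3 -> inv=[3 2 8 4]
Step 2: demand=2,sold=2 ship[2->3]=2 ship[1->2]=2 ship[0->1]=3 prod=3 -> inv=[3 3 8 4]
Step 3: demand=2,sold=2 ship[2->3]=2 ship[1->2]=3 ship[0->1]=3 prod=3 -> inv=[3 3 9 4]
Step 4: demand=2,sold=2 ship[2->3]=2 ship[1->2]=3 ship[0->1]=3 prod=3 -> inv=[3 3 10 4]
Step 5: demand=2,sold=2 ship[2->3]=2 ship[1->2]=3 ship[0->1]=3 prod=3 -> inv=[3 3 11 4]
Step 6: demand=2,sold=2 ship[2->3]=2 ship[1->2]=3 ship[0->1]=3 prod=3 -> inv=[3 3 12 4]
Step 7: demand=2,sold=2 ship[2->3]=2 ship[1->2]=3 ship[0->1]=3 prod=3 -> inv=[3 3 13 4]

3 3 13 4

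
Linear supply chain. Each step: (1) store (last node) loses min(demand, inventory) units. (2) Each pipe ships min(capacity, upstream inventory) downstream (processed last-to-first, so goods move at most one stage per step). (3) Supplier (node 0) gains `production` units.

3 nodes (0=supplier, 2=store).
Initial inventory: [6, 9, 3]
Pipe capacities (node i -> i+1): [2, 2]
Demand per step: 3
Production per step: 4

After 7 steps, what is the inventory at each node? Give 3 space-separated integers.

Step 1: demand=3,sold=3 ship[1->2]=2 ship[0->1]=2 prod=4 -> inv=[8 9 2]
Step 2: demand=3,sold=2 ship[1->2]=2 ship[0->1]=2 prod=4 -> inv=[10 9 2]
Step 3: demand=3,sold=2 ship[1->2]=2 ship[0->1]=2 prod=4 -> inv=[12 9 2]
Step 4: demand=3,sold=2 ship[1->2]=2 ship[0->1]=2 prod=4 -> inv=[14 9 2]
Step 5: demand=3,sold=2 ship[1->2]=2 ship[0->1]=2 prod=4 -> inv=[16 9 2]
Step 6: demand=3,sold=2 ship[1->2]=2 ship[0->1]=2 prod=4 -> inv=[18 9 2]
Step 7: demand=3,sold=2 ship[1->2]=2 ship[0->1]=2 prod=4 -> inv=[20 9 2]

20 9 2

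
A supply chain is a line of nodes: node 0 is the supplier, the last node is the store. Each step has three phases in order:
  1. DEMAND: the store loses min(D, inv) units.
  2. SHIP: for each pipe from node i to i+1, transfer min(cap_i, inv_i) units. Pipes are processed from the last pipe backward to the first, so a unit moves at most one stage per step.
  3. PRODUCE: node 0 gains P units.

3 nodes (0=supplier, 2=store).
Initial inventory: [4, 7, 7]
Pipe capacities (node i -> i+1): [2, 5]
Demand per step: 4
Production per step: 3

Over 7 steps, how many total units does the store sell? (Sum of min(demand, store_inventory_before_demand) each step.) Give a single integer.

Answer: 24

Derivation:
Step 1: sold=4 (running total=4) -> [5 4 8]
Step 2: sold=4 (running total=8) -> [6 2 8]
Step 3: sold=4 (running total=12) -> [7 2 6]
Step 4: sold=4 (running total=16) -> [8 2 4]
Step 5: sold=4 (running total=20) -> [9 2 2]
Step 6: sold=2 (running total=22) -> [10 2 2]
Step 7: sold=2 (running total=24) -> [11 2 2]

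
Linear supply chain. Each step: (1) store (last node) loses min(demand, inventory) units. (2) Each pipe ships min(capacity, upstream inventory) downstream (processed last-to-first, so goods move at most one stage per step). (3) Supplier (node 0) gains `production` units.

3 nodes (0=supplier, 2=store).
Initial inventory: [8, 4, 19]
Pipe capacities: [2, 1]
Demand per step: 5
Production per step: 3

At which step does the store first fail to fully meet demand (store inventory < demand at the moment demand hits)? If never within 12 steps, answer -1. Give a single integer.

Step 1: demand=5,sold=5 ship[1->2]=1 ship[0->1]=2 prod=3 -> [9 5 15]
Step 2: demand=5,sold=5 ship[1->2]=1 ship[0->1]=2 prod=3 -> [10 6 11]
Step 3: demand=5,sold=5 ship[1->2]=1 ship[0->1]=2 prod=3 -> [11 7 7]
Step 4: demand=5,sold=5 ship[1->2]=1 ship[0->1]=2 prod=3 -> [12 8 3]
Step 5: demand=5,sold=3 ship[1->2]=1 ship[0->1]=2 prod=3 -> [13 9 1]
Step 6: demand=5,sold=1 ship[1->2]=1 ship[0->1]=2 prod=3 -> [14 10 1]
Step 7: demand=5,sold=1 ship[1->2]=1 ship[0->1]=2 prod=3 -> [15 11 1]
Step 8: demand=5,sold=1 ship[1->2]=1 ship[0->1]=2 prod=3 -> [16 12 1]
Step 9: demand=5,sold=1 ship[1->2]=1 ship[0->1]=2 prod=3 -> [17 13 1]
Step 10: demand=5,sold=1 ship[1->2]=1 ship[0->1]=2 prod=3 -> [18 14 1]
Step 11: demand=5,sold=1 ship[1->2]=1 ship[0->1]=2 prod=3 -> [19 15 1]
Step 12: demand=5,sold=1 ship[1->2]=1 ship[0->1]=2 prod=3 -> [20 16 1]
First stockout at step 5

5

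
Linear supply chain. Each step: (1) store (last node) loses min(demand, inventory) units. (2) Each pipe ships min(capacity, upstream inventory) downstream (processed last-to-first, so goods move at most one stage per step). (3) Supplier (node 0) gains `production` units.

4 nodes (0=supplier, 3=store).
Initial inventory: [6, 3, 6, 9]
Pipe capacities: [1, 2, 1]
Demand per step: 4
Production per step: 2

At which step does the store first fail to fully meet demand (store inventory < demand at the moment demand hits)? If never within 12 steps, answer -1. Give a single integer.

Step 1: demand=4,sold=4 ship[2->3]=1 ship[1->2]=2 ship[0->1]=1 prod=2 -> [7 2 7 6]
Step 2: demand=4,sold=4 ship[2->3]=1 ship[1->2]=2 ship[0->1]=1 prod=2 -> [8 1 8 3]
Step 3: demand=4,sold=3 ship[2->3]=1 ship[1->2]=1 ship[0->1]=1 prod=2 -> [9 1 8 1]
Step 4: demand=4,sold=1 ship[2->3]=1 ship[1->2]=1 ship[0->1]=1 prod=2 -> [10 1 8 1]
Step 5: demand=4,sold=1 ship[2->3]=1 ship[1->2]=1 ship[0->1]=1 prod=2 -> [11 1 8 1]
Step 6: demand=4,sold=1 ship[2->3]=1 ship[1->2]=1 ship[0->1]=1 prod=2 -> [12 1 8 1]
Step 7: demand=4,sold=1 ship[2->3]=1 ship[1->2]=1 ship[0->1]=1 prod=2 -> [13 1 8 1]
Step 8: demand=4,sold=1 ship[2->3]=1 ship[1->2]=1 ship[0->1]=1 prod=2 -> [14 1 8 1]
Step 9: demand=4,sold=1 ship[2->3]=1 ship[1->2]=1 ship[0->1]=1 prod=2 -> [15 1 8 1]
Step 10: demand=4,sold=1 ship[2->3]=1 ship[1->2]=1 ship[0->1]=1 prod=2 -> [16 1 8 1]
Step 11: demand=4,sold=1 ship[2->3]=1 ship[1->2]=1 ship[0->1]=1 prod=2 -> [17 1 8 1]
Step 12: demand=4,sold=1 ship[2->3]=1 ship[1->2]=1 ship[0->1]=1 prod=2 -> [18 1 8 1]
First stockout at step 3

3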